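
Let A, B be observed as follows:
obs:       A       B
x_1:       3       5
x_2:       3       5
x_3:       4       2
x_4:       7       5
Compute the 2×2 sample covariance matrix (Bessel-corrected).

Step 1 — column means:
  mean(A) = (3 + 3 + 4 + 7) / 4 = 17/4 = 4.25
  mean(B) = (5 + 5 + 2 + 5) / 4 = 17/4 = 4.25

Step 2 — sample covariance S[i,j] = (1/(n-1)) · Σ_k (x_{k,i} - mean_i) · (x_{k,j} - mean_j), with n-1 = 3.
  S[A,A] = ((-1.25)·(-1.25) + (-1.25)·(-1.25) + (-0.25)·(-0.25) + (2.75)·(2.75)) / 3 = 10.75/3 = 3.5833
  S[A,B] = ((-1.25)·(0.75) + (-1.25)·(0.75) + (-0.25)·(-2.25) + (2.75)·(0.75)) / 3 = 0.75/3 = 0.25
  S[B,B] = ((0.75)·(0.75) + (0.75)·(0.75) + (-2.25)·(-2.25) + (0.75)·(0.75)) / 3 = 6.75/3 = 2.25

S is symmetric (S[j,i] = S[i,j]). Assembling:

S = [[3.5833, 0.25],
 [0.25, 2.25]]


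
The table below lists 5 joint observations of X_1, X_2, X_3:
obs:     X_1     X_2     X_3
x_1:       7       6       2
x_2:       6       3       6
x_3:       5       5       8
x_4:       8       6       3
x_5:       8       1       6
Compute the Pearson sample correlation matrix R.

Step 1 — column means:
  mean(X_1) = (7 + 6 + 5 + 8 + 8) / 5 = 34/5 = 6.8
  mean(X_2) = (6 + 3 + 5 + 6 + 1) / 5 = 21/5 = 4.2
  mean(X_3) = (2 + 6 + 8 + 3 + 6) / 5 = 25/5 = 5

Step 2 — sample variances and covariances s[i,j] = (1/(n-1)) · Σ_k (x_{k,i} - mean_i) · (x_{k,j} - mean_j), with n-1 = 4:
  s[X_1,X_1] = ((0.2)·(0.2) + (-0.8)·(-0.8) + (-1.8)·(-1.8) + (1.2)·(1.2) + (1.2)·(1.2)) / 4 = 6.8/4 = 1.7
  s[X_1,X_2] = ((0.2)·(1.8) + (-0.8)·(-1.2) + (-1.8)·(0.8) + (1.2)·(1.8) + (1.2)·(-3.2)) / 4 = -1.8/4 = -0.45
  s[X_1,X_3] = ((0.2)·(-3) + (-0.8)·(1) + (-1.8)·(3) + (1.2)·(-2) + (1.2)·(1)) / 4 = -8/4 = -2
  s[X_2,X_2] = ((1.8)·(1.8) + (-1.2)·(-1.2) + (0.8)·(0.8) + (1.8)·(1.8) + (-3.2)·(-3.2)) / 4 = 18.8/4 = 4.7
  s[X_2,X_3] = ((1.8)·(-3) + (-1.2)·(1) + (0.8)·(3) + (1.8)·(-2) + (-3.2)·(1)) / 4 = -11/4 = -2.75
  s[X_3,X_3] = ((-3)·(-3) + (1)·(1) + (3)·(3) + (-2)·(-2) + (1)·(1)) / 4 = 24/4 = 6
  Sample standard deviations s_i = √(s[i,i]):
  s(X_1) = √(1.7) = 1.3038
  s(X_2) = √(4.7) = 2.1679
  s(X_3) = √(6) = 2.4495

Step 3 — r_{ij} = s_{ij} / (s_i · s_j):
  r[X_1,X_1] = 1 (diagonal).
  r[X_1,X_2] = -0.45 / (1.3038 · 2.1679) = -0.45 / 2.8267 = -0.1592
  r[X_1,X_3] = -2 / (1.3038 · 2.4495) = -2 / 3.1937 = -0.6262
  r[X_2,X_2] = 1 (diagonal).
  r[X_2,X_3] = -2.75 / (2.1679 · 2.4495) = -2.75 / 5.3104 = -0.5179
  r[X_3,X_3] = 1 (diagonal).

R is symmetric with unit diagonal. Assembling:

R = [[1, -0.1592, -0.6262],
 [-0.1592, 1, -0.5179],
 [-0.6262, -0.5179, 1]]


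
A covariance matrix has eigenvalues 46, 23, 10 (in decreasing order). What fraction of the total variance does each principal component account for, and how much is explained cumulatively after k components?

Step 1 — total variance = trace(Sigma) = Σ λ_i = 46 + 23 + 10 = 79.

Step 2 — fraction explained by component i = λ_i / Σ λ:
  PC1: 46/79 = 0.5823
  PC2: 23/79 = 0.2911
  PC3: 10/79 = 0.1266

Step 3 — cumulative fraction after k components = (λ_1 + ... + λ_k) / Σ λ:
  k = 1: 46/79 = 0.5823
  k = 2: (46 + 23)/79 = 69/79 = 0.8734
  k = 3: (46 + 23 + 10)/79 = 79/79 = 1

Summary (fraction, with percent):

explained: PC1 0.5823 (58.23%), PC2 0.2911 (29.11%), PC3 0.1266 (12.66%);  cumulative: 0.5823, 0.8734, 1


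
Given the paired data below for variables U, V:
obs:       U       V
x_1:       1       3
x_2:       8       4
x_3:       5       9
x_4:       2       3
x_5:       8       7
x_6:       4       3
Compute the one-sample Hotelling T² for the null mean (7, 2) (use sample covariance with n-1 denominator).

Step 1 — sample mean vector:
  mean(U) = (1 + 8 + 5 + 2 + 8 + 4) / 6 = 28/6 = 4.6667
  mean(V) = (3 + 4 + 9 + 3 + 7 + 3) / 6 = 29/6 = 4.8333
  x̄ = (4.6667, 4.8333),  deviation x̄ - mu_0 = (4.6667, 4.8333) - (7, 2) = (-2.3333, 2.8333).

Step 2 — sample covariance matrix, S[i,j] = (1/(n-1)) · Σ_k (x_{k,i} - mean_i) · (x_{k,j} - mean_j), divisor n-1 = 5:
  S[U,U] = ((-3.6667)·(-3.6667) + (3.3333)·(3.3333) + (0.3333)·(0.3333) + (-2.6667)·(-2.6667) + (3.3333)·(3.3333) + (-0.6667)·(-0.6667)) / 5 = 43.3333/5 = 8.6667
  S[U,V] = ((-3.6667)·(-1.8333) + (3.3333)·(-0.8333) + (0.3333)·(4.1667) + (-2.6667)·(-1.8333) + (3.3333)·(2.1667) + (-0.6667)·(-1.8333)) / 5 = 18.6667/5 = 3.7333
  S[V,V] = ((-1.8333)·(-1.8333) + (-0.8333)·(-0.8333) + (4.1667)·(4.1667) + (-1.8333)·(-1.8333) + (2.1667)·(2.1667) + (-1.8333)·(-1.8333)) / 5 = 32.8333/5 = 6.5667
  S = [[8.6667, 3.7333],
 [3.7333, 6.5667]].

Step 3 — invert S. det(S) = 8.6667·6.5667 - (3.7333)² = 42.9733.
  S^{-1} = (1/det) · [[d, -b], [-b, a]] = [[0.1528, -0.0869],
 [-0.0869, 0.2017]].

Step 4 — quadratic form (x̄ - mu_0)^T · S^{-1} · (x̄ - mu_0):
  S^{-1} · (x̄ - mu_0) = (-0.6027, 0.7741),
  (x̄ - mu_0)^T · [...] = (-2.3333)·(-0.6027) + (2.8333)·(0.7741) = 3.5996.

Step 5 — scale by n: T² = 6 · 3.5996 = 21.5979.

T² ≈ 21.5979


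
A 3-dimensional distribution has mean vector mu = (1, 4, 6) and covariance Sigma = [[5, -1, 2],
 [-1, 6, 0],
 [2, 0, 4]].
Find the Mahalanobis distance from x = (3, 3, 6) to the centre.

Step 1 — centre the observation: (x - mu) = (2, -1, 0).

Step 2 — invert Sigma (cofactor / det for 3×3, or solve directly):
  Sigma^{-1} = [[0.2609, 0.0435, -0.1304],
 [0.0435, 0.1739, -0.0217],
 [-0.1304, -0.0217, 0.3152]].

Step 3 — form the quadratic (x - mu)^T · Sigma^{-1} · (x - mu):
  Sigma^{-1} · (x - mu) = (0.4783, -0.087, -0.2391).
  (x - mu)^T · [Sigma^{-1} · (x - mu)] = (2)·(0.4783) + (-1)·(-0.087) + (0)·(-0.2391) = 1.0435.

Step 4 — take square root: d = √(1.0435) ≈ 1.0215.

d(x, mu) = √(1.0435) ≈ 1.0215


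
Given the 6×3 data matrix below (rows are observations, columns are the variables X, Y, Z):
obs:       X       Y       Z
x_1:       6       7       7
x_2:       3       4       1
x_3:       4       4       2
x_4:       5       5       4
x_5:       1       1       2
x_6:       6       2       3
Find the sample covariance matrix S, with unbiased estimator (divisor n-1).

Step 1 — column means:
  mean(X) = (6 + 3 + 4 + 5 + 1 + 6) / 6 = 25/6 = 4.1667
  mean(Y) = (7 + 4 + 4 + 5 + 1 + 2) / 6 = 23/6 = 3.8333
  mean(Z) = (7 + 1 + 2 + 4 + 2 + 3) / 6 = 19/6 = 3.1667

Step 2 — sample covariance S[i,j] = (1/(n-1)) · Σ_k (x_{k,i} - mean_i) · (x_{k,j} - mean_j), with n-1 = 5.
  S[X,X] = ((1.8333)·(1.8333) + (-1.1667)·(-1.1667) + (-0.1667)·(-0.1667) + (0.8333)·(0.8333) + (-3.1667)·(-3.1667) + (1.8333)·(1.8333)) / 5 = 18.8333/5 = 3.7667
  S[X,Y] = ((1.8333)·(3.1667) + (-1.1667)·(0.1667) + (-0.1667)·(0.1667) + (0.8333)·(1.1667) + (-3.1667)·(-2.8333) + (1.8333)·(-1.8333)) / 5 = 12.1667/5 = 2.4333
  S[X,Z] = ((1.8333)·(3.8333) + (-1.1667)·(-2.1667) + (-0.1667)·(-1.1667) + (0.8333)·(0.8333) + (-3.1667)·(-1.1667) + (1.8333)·(-0.1667)) / 5 = 13.8333/5 = 2.7667
  S[Y,Y] = ((3.1667)·(3.1667) + (0.1667)·(0.1667) + (0.1667)·(0.1667) + (1.1667)·(1.1667) + (-2.8333)·(-2.8333) + (-1.8333)·(-1.8333)) / 5 = 22.8333/5 = 4.5667
  S[Y,Z] = ((3.1667)·(3.8333) + (0.1667)·(-2.1667) + (0.1667)·(-1.1667) + (1.1667)·(0.8333) + (-2.8333)·(-1.1667) + (-1.8333)·(-0.1667)) / 5 = 16.1667/5 = 3.2333
  S[Z,Z] = ((3.8333)·(3.8333) + (-2.1667)·(-2.1667) + (-1.1667)·(-1.1667) + (0.8333)·(0.8333) + (-1.1667)·(-1.1667) + (-0.1667)·(-0.1667)) / 5 = 22.8333/5 = 4.5667

S is symmetric (S[j,i] = S[i,j]). Assembling:

S = [[3.7667, 2.4333, 2.7667],
 [2.4333, 4.5667, 3.2333],
 [2.7667, 3.2333, 4.5667]]


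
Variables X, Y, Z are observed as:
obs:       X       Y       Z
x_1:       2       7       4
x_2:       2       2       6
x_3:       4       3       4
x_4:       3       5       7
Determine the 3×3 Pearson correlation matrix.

Step 1 — column means:
  mean(X) = (2 + 2 + 4 + 3) / 4 = 11/4 = 2.75
  mean(Y) = (7 + 2 + 3 + 5) / 4 = 17/4 = 4.25
  mean(Z) = (4 + 6 + 4 + 7) / 4 = 21/4 = 5.25

Step 2 — sample variances and covariances s[i,j] = (1/(n-1)) · Σ_k (x_{k,i} - mean_i) · (x_{k,j} - mean_j), with n-1 = 3:
  s[X,X] = ((-0.75)·(-0.75) + (-0.75)·(-0.75) + (1.25)·(1.25) + (0.25)·(0.25)) / 3 = 2.75/3 = 0.9167
  s[X,Y] = ((-0.75)·(2.75) + (-0.75)·(-2.25) + (1.25)·(-1.25) + (0.25)·(0.75)) / 3 = -1.75/3 = -0.5833
  s[X,Z] = ((-0.75)·(-1.25) + (-0.75)·(0.75) + (1.25)·(-1.25) + (0.25)·(1.75)) / 3 = -0.75/3 = -0.25
  s[Y,Y] = ((2.75)·(2.75) + (-2.25)·(-2.25) + (-1.25)·(-1.25) + (0.75)·(0.75)) / 3 = 14.75/3 = 4.9167
  s[Y,Z] = ((2.75)·(-1.25) + (-2.25)·(0.75) + (-1.25)·(-1.25) + (0.75)·(1.75)) / 3 = -2.25/3 = -0.75
  s[Z,Z] = ((-1.25)·(-1.25) + (0.75)·(0.75) + (-1.25)·(-1.25) + (1.75)·(1.75)) / 3 = 6.75/3 = 2.25
  Sample standard deviations s_i = √(s[i,i]):
  s(X) = √(0.9167) = 0.9574
  s(Y) = √(4.9167) = 2.2174
  s(Z) = √(2.25) = 1.5

Step 3 — r_{ij} = s_{ij} / (s_i · s_j):
  r[X,X] = 1 (diagonal).
  r[X,Y] = -0.5833 / (0.9574 · 2.2174) = -0.5833 / 2.123 = -0.2748
  r[X,Z] = -0.25 / (0.9574 · 1.5) = -0.25 / 1.4361 = -0.1741
  r[Y,Y] = 1 (diagonal).
  r[Y,Z] = -0.75 / (2.2174 · 1.5) = -0.75 / 3.326 = -0.2255
  r[Z,Z] = 1 (diagonal).

R is symmetric with unit diagonal. Assembling:

R = [[1, -0.2748, -0.1741],
 [-0.2748, 1, -0.2255],
 [-0.1741, -0.2255, 1]]


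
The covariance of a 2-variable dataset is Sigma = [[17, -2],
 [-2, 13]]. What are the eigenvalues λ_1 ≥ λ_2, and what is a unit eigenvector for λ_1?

Step 1 — characteristic polynomial of 2×2 Sigma:
  det(Sigma - λI) = λ² - trace · λ + det = 0.
  trace = 17 + 13 = 30, det = 17·13 - (-2)² = 217.
Step 2 — discriminant:
  Δ = trace² - 4·det = 900 - 868 = 32.
Step 3 — eigenvalues:
  λ = (trace ± √Δ)/2 = (30 ± 5.6569)/2,
  λ_1 = 17.8284,  λ_2 = 12.1716.

Step 4 — unit eigenvector for λ_1: solve (Sigma - λ_1 I)v = 0. First row:
  (17 - 17.8284)·v_x + (-2)·v_y = 0, i.e. (-0.8284)·v_x + (-2)·v_y = 0,
  so v ∝ (b, λ_1 - a) = (-2, 0.8284); multiply by -1 so the first entry is positive: u = (2, -0.8284).
  ||u|| = √((2)² + (-0.8284)²) = √(4.6863) ≈ 2.1648,
  v_1 = u/||u|| ≈ (0.9239, -0.3827) (||v_1|| = 1).

λ_1 = 17.8284,  λ_2 = 12.1716;  v_1 ≈ (0.9239, -0.3827)


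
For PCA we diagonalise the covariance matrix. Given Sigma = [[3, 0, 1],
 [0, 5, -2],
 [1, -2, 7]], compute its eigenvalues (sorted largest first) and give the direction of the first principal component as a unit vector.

Step 1 — characteristic polynomial p(λ) = det(λI - Sigma) = λ³ - tr·λ² + c_1·λ - det, where tr = trace, c_1 = sum of the principal 2×2 minors, det = det(Sigma):
  tr = 3 + 5 + 7 = 15,
  c_1 = (3·5 - (0)²) + (3·7 - (1)²) + (5·7 - (-2)²) = 15 + 20 + 31 = 66,
  det = 3·(5·7 - (-2)²) - (0)·((0)·7 - (-2)·(1)) + (1)·((0)·(-2) - 5·(1)) = 3·(31) - (0)·(2) + (1)·(-5) = 88.
  So p(λ) = λ³ - 15λ² + 66λ - 88.
Step 2 — look for an integer root (rational root theorem: any rational root is an integer divisor of 88). Testing λ = 4:
  p(4) = 64 - 240 + 264 - 88 = 0  ✓
  Dividing out (λ - 4): p(λ) = (λ - 4)(λ² - 11λ + 22).
Step 3 — remaining eigenvalues from the quadratic λ² - 11λ + 22 = 0:
  Δ = 11² - 4·22 = 121 - 88 = 33,  λ = (11 ± √33)/2 = (11 ± 5.7446)/2 ≈ 8.3723 or 2.6277.
  Sorted: λ_1 = 8.3723,  λ_2 = 4,  λ_3 = 2.6277  (check: sum = 15 = tr ✓).

Step 4 — unit eigenvector for λ_1 ≈ 8.3723: v spans the null space of (Sigma - λ_1 I), whose rows are
  r_1 = (-5.3723, 0, 1),  r_2 = (0, -3.3723, -2),  r_3 = (1, -2, -1.3723).
  v is orthogonal to every row, so take v ∝ r_1 × r_2 = ((0)·(-2) - (1)·(-3.3723), (1)·(0) - (-5.3723)·(-2), (-5.3723)·(-3.3723) - (0)·(0)) ≈ (3.3723, -10.7446, 18.1168).
  Let u = (3.3723, -10.7446, 18.1168).
  ||u|| = √((3.3723)² + (-10.7446)² + (18.1168)²) = √(455.0379) ≈ 21.3316,  v_1 = u/||u|| ≈ (0.1581, -0.5037, 0.8493) (||v_1|| = 1).

λ_1 = 8.3723,  λ_2 = 4,  λ_3 = 2.6277;  v_1 ≈ (0.1581, -0.5037, 0.8493)


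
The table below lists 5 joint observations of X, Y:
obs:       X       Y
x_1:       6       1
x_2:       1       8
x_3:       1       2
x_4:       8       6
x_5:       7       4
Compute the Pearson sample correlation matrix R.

Step 1 — column means:
  mean(X) = (6 + 1 + 1 + 8 + 7) / 5 = 23/5 = 4.6
  mean(Y) = (1 + 8 + 2 + 6 + 4) / 5 = 21/5 = 4.2

Step 2 — sample variances and covariances s[i,j] = (1/(n-1)) · Σ_k (x_{k,i} - mean_i) · (x_{k,j} - mean_j), with n-1 = 4:
  s[X,X] = ((1.4)·(1.4) + (-3.6)·(-3.6) + (-3.6)·(-3.6) + (3.4)·(3.4) + (2.4)·(2.4)) / 4 = 45.2/4 = 11.3
  s[X,Y] = ((1.4)·(-3.2) + (-3.6)·(3.8) + (-3.6)·(-2.2) + (3.4)·(1.8) + (2.4)·(-0.2)) / 4 = -4.6/4 = -1.15
  s[Y,Y] = ((-3.2)·(-3.2) + (3.8)·(3.8) + (-2.2)·(-2.2) + (1.8)·(1.8) + (-0.2)·(-0.2)) / 4 = 32.8/4 = 8.2
  Sample standard deviations s_i = √(s[i,i]):
  s(X) = √(11.3) = 3.3615
  s(Y) = √(8.2) = 2.8636

Step 3 — r_{ij} = s_{ij} / (s_i · s_j):
  r[X,X] = 1 (diagonal).
  r[X,Y] = -1.15 / (3.3615 · 2.8636) = -1.15 / 9.626 = -0.1195
  r[Y,Y] = 1 (diagonal).

R is symmetric with unit diagonal. Assembling:

R = [[1, -0.1195],
 [-0.1195, 1]]


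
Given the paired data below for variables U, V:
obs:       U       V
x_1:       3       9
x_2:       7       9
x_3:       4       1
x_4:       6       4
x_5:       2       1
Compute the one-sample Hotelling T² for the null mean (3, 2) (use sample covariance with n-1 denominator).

Step 1 — sample mean vector:
  mean(U) = (3 + 7 + 4 + 6 + 2) / 5 = 22/5 = 4.4
  mean(V) = (9 + 9 + 1 + 4 + 1) / 5 = 24/5 = 4.8
  x̄ = (4.4, 4.8),  deviation x̄ - mu_0 = (4.4, 4.8) - (3, 2) = (1.4, 2.8).

Step 2 — sample covariance matrix, S[i,j] = (1/(n-1)) · Σ_k (x_{k,i} - mean_i) · (x_{k,j} - mean_j), divisor n-1 = 4:
  S[U,U] = ((-1.4)·(-1.4) + (2.6)·(2.6) + (-0.4)·(-0.4) + (1.6)·(1.6) + (-2.4)·(-2.4)) / 4 = 17.2/4 = 4.3
  S[U,V] = ((-1.4)·(4.2) + (2.6)·(4.2) + (-0.4)·(-3.8) + (1.6)·(-0.8) + (-2.4)·(-3.8)) / 4 = 14.4/4 = 3.6
  S[V,V] = ((4.2)·(4.2) + (4.2)·(4.2) + (-3.8)·(-3.8) + (-0.8)·(-0.8) + (-3.8)·(-3.8)) / 4 = 64.8/4 = 16.2
  S = [[4.3, 3.6],
 [3.6, 16.2]].

Step 3 — invert S. det(S) = 4.3·16.2 - (3.6)² = 56.7.
  S^{-1} = (1/det) · [[d, -b], [-b, a]] = [[0.2857, -0.0635],
 [-0.0635, 0.0758]].

Step 4 — quadratic form (x̄ - mu_0)^T · S^{-1} · (x̄ - mu_0):
  S^{-1} · (x̄ - mu_0) = (0.2222, 0.1235),
  (x̄ - mu_0)^T · [...] = (1.4)·(0.2222) + (2.8)·(0.1235) = 0.6568.

Step 5 — scale by n: T² = 5 · 0.6568 = 3.284.

T² ≈ 3.284


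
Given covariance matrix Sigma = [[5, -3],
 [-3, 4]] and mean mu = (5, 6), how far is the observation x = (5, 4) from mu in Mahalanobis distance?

Step 1 — centre the observation: (x - mu) = (0, -2).

Step 2 — invert Sigma. det(Sigma) = 5·4 - (-3)² = 11.
  Sigma^{-1} = (1/det) · [[d, -b], [-b, a]] = [[0.3636, 0.2727],
 [0.2727, 0.4545]].

Step 3 — form the quadratic (x - mu)^T · Sigma^{-1} · (x - mu):
  Sigma^{-1} · (x - mu) = (-0.5455, -0.9091).
  (x - mu)^T · [Sigma^{-1} · (x - mu)] = (0)·(-0.5455) + (-2)·(-0.9091) = 1.8182.

Step 4 — take square root: d = √(1.8182) ≈ 1.3484.

d(x, mu) = √(1.8182) ≈ 1.3484


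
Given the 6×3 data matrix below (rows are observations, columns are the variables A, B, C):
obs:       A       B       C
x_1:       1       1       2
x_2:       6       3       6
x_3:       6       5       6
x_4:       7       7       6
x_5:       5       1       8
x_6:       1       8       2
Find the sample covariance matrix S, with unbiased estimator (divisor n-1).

Step 1 — column means:
  mean(A) = (1 + 6 + 6 + 7 + 5 + 1) / 6 = 26/6 = 4.3333
  mean(B) = (1 + 3 + 5 + 7 + 1 + 8) / 6 = 25/6 = 4.1667
  mean(C) = (2 + 6 + 6 + 6 + 8 + 2) / 6 = 30/6 = 5

Step 2 — sample covariance S[i,j] = (1/(n-1)) · Σ_k (x_{k,i} - mean_i) · (x_{k,j} - mean_j), with n-1 = 5.
  S[A,A] = ((-3.3333)·(-3.3333) + (1.6667)·(1.6667) + (1.6667)·(1.6667) + (2.6667)·(2.6667) + (0.6667)·(0.6667) + (-3.3333)·(-3.3333)) / 5 = 35.3333/5 = 7.0667
  S[A,B] = ((-3.3333)·(-3.1667) + (1.6667)·(-1.1667) + (1.6667)·(0.8333) + (2.6667)·(2.8333) + (0.6667)·(-3.1667) + (-3.3333)·(3.8333)) / 5 = 2.6667/5 = 0.5333
  S[A,C] = ((-3.3333)·(-3) + (1.6667)·(1) + (1.6667)·(1) + (2.6667)·(1) + (0.6667)·(3) + (-3.3333)·(-3)) / 5 = 28/5 = 5.6
  S[B,B] = ((-3.1667)·(-3.1667) + (-1.1667)·(-1.1667) + (0.8333)·(0.8333) + (2.8333)·(2.8333) + (-3.1667)·(-3.1667) + (3.8333)·(3.8333)) / 5 = 44.8333/5 = 8.9667
  S[B,C] = ((-3.1667)·(-3) + (-1.1667)·(1) + (0.8333)·(1) + (2.8333)·(1) + (-3.1667)·(3) + (3.8333)·(-3)) / 5 = -9/5 = -1.8
  S[C,C] = ((-3)·(-3) + (1)·(1) + (1)·(1) + (1)·(1) + (3)·(3) + (-3)·(-3)) / 5 = 30/5 = 6

S is symmetric (S[j,i] = S[i,j]). Assembling:

S = [[7.0667, 0.5333, 5.6],
 [0.5333, 8.9667, -1.8],
 [5.6, -1.8, 6]]


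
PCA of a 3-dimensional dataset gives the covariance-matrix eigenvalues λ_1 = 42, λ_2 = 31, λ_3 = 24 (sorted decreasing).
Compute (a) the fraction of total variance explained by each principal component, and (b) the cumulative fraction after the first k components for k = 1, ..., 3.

Step 1 — total variance = trace(Sigma) = Σ λ_i = 42 + 31 + 24 = 97.

Step 2 — fraction explained by component i = λ_i / Σ λ:
  PC1: 42/97 = 0.433
  PC2: 31/97 = 0.3196
  PC3: 24/97 = 0.2474

Step 3 — cumulative fraction after k components = (λ_1 + ... + λ_k) / Σ λ:
  k = 1: 42/97 = 0.433
  k = 2: (42 + 31)/97 = 73/97 = 0.7526
  k = 3: (42 + 31 + 24)/97 = 97/97 = 1

Summary (fraction, with percent):

explained: PC1 0.433 (43.3%), PC2 0.3196 (31.96%), PC3 0.2474 (24.74%);  cumulative: 0.433, 0.7526, 1


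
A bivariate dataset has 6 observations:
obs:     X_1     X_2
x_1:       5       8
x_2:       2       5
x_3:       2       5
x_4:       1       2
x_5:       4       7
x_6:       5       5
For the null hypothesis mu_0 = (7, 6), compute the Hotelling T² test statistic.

Step 1 — sample mean vector:
  mean(X_1) = (5 + 2 + 2 + 1 + 4 + 5) / 6 = 19/6 = 3.1667
  mean(X_2) = (8 + 5 + 5 + 2 + 7 + 5) / 6 = 32/6 = 5.3333
  x̄ = (3.1667, 5.3333),  deviation x̄ - mu_0 = (3.1667, 5.3333) - (7, 6) = (-3.8333, -0.6667).

Step 2 — sample covariance matrix, S[i,j] = (1/(n-1)) · Σ_k (x_{k,i} - mean_i) · (x_{k,j} - mean_j), divisor n-1 = 5:
  S[X_1,X_1] = ((1.8333)·(1.8333) + (-1.1667)·(-1.1667) + (-1.1667)·(-1.1667) + (-2.1667)·(-2.1667) + (0.8333)·(0.8333) + (1.8333)·(1.8333)) / 5 = 14.8333/5 = 2.9667
  S[X_1,X_2] = ((1.8333)·(2.6667) + (-1.1667)·(-0.3333) + (-1.1667)·(-0.3333) + (-2.1667)·(-3.3333) + (0.8333)·(1.6667) + (1.8333)·(-0.3333)) / 5 = 13.6667/5 = 2.7333
  S[X_2,X_2] = ((2.6667)·(2.6667) + (-0.3333)·(-0.3333) + (-0.3333)·(-0.3333) + (-3.3333)·(-3.3333) + (1.6667)·(1.6667) + (-0.3333)·(-0.3333)) / 5 = 21.3333/5 = 4.2667
  S = [[2.9667, 2.7333],
 [2.7333, 4.2667]].

Step 3 — invert S. det(S) = 2.9667·4.2667 - (2.7333)² = 5.1867.
  S^{-1} = (1/det) · [[d, -b], [-b, a]] = [[0.8226, -0.527],
 [-0.527, 0.572]].

Step 4 — quadratic form (x̄ - mu_0)^T · S^{-1} · (x̄ - mu_0):
  S^{-1} · (x̄ - mu_0) = (-2.8021, 1.6388),
  (x̄ - mu_0)^T · [...] = (-3.8333)·(-2.8021) + (-0.6667)·(1.6388) = 9.6487.

Step 5 — scale by n: T² = 6 · 9.6487 = 57.892.

T² ≈ 57.892


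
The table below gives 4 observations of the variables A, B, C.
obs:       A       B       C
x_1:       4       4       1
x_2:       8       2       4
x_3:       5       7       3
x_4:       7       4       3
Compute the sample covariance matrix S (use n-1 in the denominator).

Step 1 — column means:
  mean(A) = (4 + 8 + 5 + 7) / 4 = 24/4 = 6
  mean(B) = (4 + 2 + 7 + 4) / 4 = 17/4 = 4.25
  mean(C) = (1 + 4 + 3 + 3) / 4 = 11/4 = 2.75

Step 2 — sample covariance S[i,j] = (1/(n-1)) · Σ_k (x_{k,i} - mean_i) · (x_{k,j} - mean_j), with n-1 = 3.
  S[A,A] = ((-2)·(-2) + (2)·(2) + (-1)·(-1) + (1)·(1)) / 3 = 10/3 = 3.3333
  S[A,B] = ((-2)·(-0.25) + (2)·(-2.25) + (-1)·(2.75) + (1)·(-0.25)) / 3 = -7/3 = -2.3333
  S[A,C] = ((-2)·(-1.75) + (2)·(1.25) + (-1)·(0.25) + (1)·(0.25)) / 3 = 6/3 = 2
  S[B,B] = ((-0.25)·(-0.25) + (-2.25)·(-2.25) + (2.75)·(2.75) + (-0.25)·(-0.25)) / 3 = 12.75/3 = 4.25
  S[B,C] = ((-0.25)·(-1.75) + (-2.25)·(1.25) + (2.75)·(0.25) + (-0.25)·(0.25)) / 3 = -1.75/3 = -0.5833
  S[C,C] = ((-1.75)·(-1.75) + (1.25)·(1.25) + (0.25)·(0.25) + (0.25)·(0.25)) / 3 = 4.75/3 = 1.5833

S is symmetric (S[j,i] = S[i,j]). Assembling:

S = [[3.3333, -2.3333, 2],
 [-2.3333, 4.25, -0.5833],
 [2, -0.5833, 1.5833]]


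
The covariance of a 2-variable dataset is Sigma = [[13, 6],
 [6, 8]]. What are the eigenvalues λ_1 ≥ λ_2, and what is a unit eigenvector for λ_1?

Step 1 — characteristic polynomial of 2×2 Sigma:
  det(Sigma - λI) = λ² - trace · λ + det = 0.
  trace = 13 + 8 = 21, det = 13·8 - (6)² = 68.
Step 2 — discriminant:
  Δ = trace² - 4·det = 441 - 272 = 169.
Step 3 — eigenvalues:
  λ = (trace ± √Δ)/2 = (21 ± 13)/2,
  λ_1 = 17,  λ_2 = 4.

Step 4 — unit eigenvector for λ_1: solve (Sigma - λ_1 I)v = 0. First row:
  (13 - 17)·v_x + (6)·v_y = 0, i.e. (-4)·v_x + (6)·v_y = 0,
  so v ∝ (b, λ_1 - a) = (6, 4) = u.
  ||u|| = √((6)² + (4)²) = √(52) ≈ 7.2111,
  v_1 = u/||u|| ≈ (0.8321, 0.5547) (||v_1|| = 1).

λ_1 = 17,  λ_2 = 4;  v_1 ≈ (0.8321, 0.5547)


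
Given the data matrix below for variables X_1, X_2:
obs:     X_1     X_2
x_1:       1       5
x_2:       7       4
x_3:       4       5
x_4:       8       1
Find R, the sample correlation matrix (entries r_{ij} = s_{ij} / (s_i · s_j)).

Step 1 — column means:
  mean(X_1) = (1 + 7 + 4 + 8) / 4 = 20/4 = 5
  mean(X_2) = (5 + 4 + 5 + 1) / 4 = 15/4 = 3.75

Step 2 — sample variances and covariances s[i,j] = (1/(n-1)) · Σ_k (x_{k,i} - mean_i) · (x_{k,j} - mean_j), with n-1 = 3:
  s[X_1,X_1] = ((-4)·(-4) + (2)·(2) + (-1)·(-1) + (3)·(3)) / 3 = 30/3 = 10
  s[X_1,X_2] = ((-4)·(1.25) + (2)·(0.25) + (-1)·(1.25) + (3)·(-2.75)) / 3 = -14/3 = -4.6667
  s[X_2,X_2] = ((1.25)·(1.25) + (0.25)·(0.25) + (1.25)·(1.25) + (-2.75)·(-2.75)) / 3 = 10.75/3 = 3.5833
  Sample standard deviations s_i = √(s[i,i]):
  s(X_1) = √(10) = 3.1623
  s(X_2) = √(3.5833) = 1.893

Step 3 — r_{ij} = s_{ij} / (s_i · s_j):
  r[X_1,X_1] = 1 (diagonal).
  r[X_1,X_2] = -4.6667 / (3.1623 · 1.893) = -4.6667 / 5.9861 = -0.7796
  r[X_2,X_2] = 1 (diagonal).

R is symmetric with unit diagonal. Assembling:

R = [[1, -0.7796],
 [-0.7796, 1]]


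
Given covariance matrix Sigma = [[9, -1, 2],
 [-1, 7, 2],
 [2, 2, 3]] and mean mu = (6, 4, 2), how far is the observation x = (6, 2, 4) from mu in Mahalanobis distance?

Step 1 — centre the observation: (x - mu) = (0, -2, 2).

Step 2 — invert Sigma (cofactor / det for 3×3, or solve directly):
  Sigma^{-1} = [[0.1491, 0.0614, -0.1404],
 [0.0614, 0.2018, -0.1754],
 [-0.1404, -0.1754, 0.5439]].

Step 3 — form the quadratic (x - mu)^T · Sigma^{-1} · (x - mu):
  Sigma^{-1} · (x - mu) = (-0.4035, -0.7544, 1.4386).
  (x - mu)^T · [Sigma^{-1} · (x - mu)] = (0)·(-0.4035) + (-2)·(-0.7544) + (2)·(1.4386) = 4.386.

Step 4 — take square root: d = √(4.386) ≈ 2.0943.

d(x, mu) = √(4.386) ≈ 2.0943


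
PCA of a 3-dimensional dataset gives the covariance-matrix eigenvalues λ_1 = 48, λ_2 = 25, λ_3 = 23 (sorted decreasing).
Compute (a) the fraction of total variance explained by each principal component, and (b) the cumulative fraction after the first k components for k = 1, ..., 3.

Step 1 — total variance = trace(Sigma) = Σ λ_i = 48 + 25 + 23 = 96.

Step 2 — fraction explained by component i = λ_i / Σ λ:
  PC1: 48/96 = 0.5
  PC2: 25/96 = 0.2604
  PC3: 23/96 = 0.2396

Step 3 — cumulative fraction after k components = (λ_1 + ... + λ_k) / Σ λ:
  k = 1: 48/96 = 0.5
  k = 2: (48 + 25)/96 = 73/96 = 0.7604
  k = 3: (48 + 25 + 23)/96 = 96/96 = 1

Summary (fraction, with percent):

explained: PC1 0.5 (50%), PC2 0.2604 (26.04%), PC3 0.2396 (23.96%);  cumulative: 0.5, 0.7604, 1


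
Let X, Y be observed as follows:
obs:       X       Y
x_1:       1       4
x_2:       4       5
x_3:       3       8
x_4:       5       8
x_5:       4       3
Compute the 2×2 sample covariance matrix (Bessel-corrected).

Step 1 — column means:
  mean(X) = (1 + 4 + 3 + 5 + 4) / 5 = 17/5 = 3.4
  mean(Y) = (4 + 5 + 8 + 8 + 3) / 5 = 28/5 = 5.6

Step 2 — sample covariance S[i,j] = (1/(n-1)) · Σ_k (x_{k,i} - mean_i) · (x_{k,j} - mean_j), with n-1 = 4.
  S[X,X] = ((-2.4)·(-2.4) + (0.6)·(0.6) + (-0.4)·(-0.4) + (1.6)·(1.6) + (0.6)·(0.6)) / 4 = 9.2/4 = 2.3
  S[X,Y] = ((-2.4)·(-1.6) + (0.6)·(-0.6) + (-0.4)·(2.4) + (1.6)·(2.4) + (0.6)·(-2.6)) / 4 = 4.8/4 = 1.2
  S[Y,Y] = ((-1.6)·(-1.6) + (-0.6)·(-0.6) + (2.4)·(2.4) + (2.4)·(2.4) + (-2.6)·(-2.6)) / 4 = 21.2/4 = 5.3

S is symmetric (S[j,i] = S[i,j]). Assembling:

S = [[2.3, 1.2],
 [1.2, 5.3]]


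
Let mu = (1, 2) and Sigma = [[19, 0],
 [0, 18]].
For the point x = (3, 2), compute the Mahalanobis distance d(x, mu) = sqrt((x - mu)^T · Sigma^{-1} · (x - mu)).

Step 1 — centre the observation: (x - mu) = (2, 0).

Step 2 — invert Sigma. det(Sigma) = 19·18 - (0)² = 342.
  Sigma^{-1} = (1/det) · [[d, -b], [-b, a]] = [[0.0526, 0],
 [0, 0.0556]].

Step 3 — form the quadratic (x - mu)^T · Sigma^{-1} · (x - mu):
  Sigma^{-1} · (x - mu) = (0.1053, 0).
  (x - mu)^T · [Sigma^{-1} · (x - mu)] = (2)·(0.1053) + (0)·(0) = 0.2105.

Step 4 — take square root: d = √(0.2105) ≈ 0.4588.

d(x, mu) = √(0.2105) ≈ 0.4588


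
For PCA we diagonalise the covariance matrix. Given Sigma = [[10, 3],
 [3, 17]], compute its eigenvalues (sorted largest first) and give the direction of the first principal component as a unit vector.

Step 1 — characteristic polynomial of 2×2 Sigma:
  det(Sigma - λI) = λ² - trace · λ + det = 0.
  trace = 10 + 17 = 27, det = 10·17 - (3)² = 161.
Step 2 — discriminant:
  Δ = trace² - 4·det = 729 - 644 = 85.
Step 3 — eigenvalues:
  λ = (trace ± √Δ)/2 = (27 ± 9.2195)/2,
  λ_1 = 18.1098,  λ_2 = 8.8902.

Step 4 — unit eigenvector for λ_1: solve (Sigma - λ_1 I)v = 0. First row:
  (10 - 18.1098)·v_x + (3)·v_y = 0, i.e. (-8.1098)·v_x + (3)·v_y = 0,
  so v ∝ (b, λ_1 - a) = (3, 8.1098) = u.
  ||u|| = √((3)² + (8.1098)²) = √(74.7684) ≈ 8.6469,
  v_1 = u/||u|| ≈ (0.3469, 0.9379) (||v_1|| = 1).

λ_1 = 18.1098,  λ_2 = 8.8902;  v_1 ≈ (0.3469, 0.9379)


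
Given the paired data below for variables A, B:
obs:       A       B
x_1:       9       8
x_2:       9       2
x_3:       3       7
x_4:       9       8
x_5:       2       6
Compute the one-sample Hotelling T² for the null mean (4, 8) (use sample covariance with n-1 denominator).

Step 1 — sample mean vector:
  mean(A) = (9 + 9 + 3 + 9 + 2) / 5 = 32/5 = 6.4
  mean(B) = (8 + 2 + 7 + 8 + 6) / 5 = 31/5 = 6.2
  x̄ = (6.4, 6.2),  deviation x̄ - mu_0 = (6.4, 6.2) - (4, 8) = (2.4, -1.8).

Step 2 — sample covariance matrix, S[i,j] = (1/(n-1)) · Σ_k (x_{k,i} - mean_i) · (x_{k,j} - mean_j), divisor n-1 = 4:
  S[A,A] = ((2.6)·(2.6) + (2.6)·(2.6) + (-3.4)·(-3.4) + (2.6)·(2.6) + (-4.4)·(-4.4)) / 4 = 51.2/4 = 12.8
  S[A,B] = ((2.6)·(1.8) + (2.6)·(-4.2) + (-3.4)·(0.8) + (2.6)·(1.8) + (-4.4)·(-0.2)) / 4 = -3.4/4 = -0.85
  S[B,B] = ((1.8)·(1.8) + (-4.2)·(-4.2) + (0.8)·(0.8) + (1.8)·(1.8) + (-0.2)·(-0.2)) / 4 = 24.8/4 = 6.2
  S = [[12.8, -0.85],
 [-0.85, 6.2]].

Step 3 — invert S. det(S) = 12.8·6.2 - (-0.85)² = 78.6375.
  S^{-1} = (1/det) · [[d, -b], [-b, a]] = [[0.0788, 0.0108],
 [0.0108, 0.1628]].

Step 4 — quadratic form (x̄ - mu_0)^T · S^{-1} · (x̄ - mu_0):
  S^{-1} · (x̄ - mu_0) = (0.1698, -0.267),
  (x̄ - mu_0)^T · [...] = (2.4)·(0.1698) + (-1.8)·(-0.267) = 0.8881.

Step 5 — scale by n: T² = 5 · 0.8881 = 4.4406.

T² ≈ 4.4406


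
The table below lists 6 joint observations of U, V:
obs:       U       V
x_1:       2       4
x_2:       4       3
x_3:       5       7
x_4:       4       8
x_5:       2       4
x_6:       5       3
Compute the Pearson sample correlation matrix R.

Step 1 — column means:
  mean(U) = (2 + 4 + 5 + 4 + 2 + 5) / 6 = 22/6 = 3.6667
  mean(V) = (4 + 3 + 7 + 8 + 4 + 3) / 6 = 29/6 = 4.8333

Step 2 — sample variances and covariances s[i,j] = (1/(n-1)) · Σ_k (x_{k,i} - mean_i) · (x_{k,j} - mean_j), with n-1 = 5:
  s[U,U] = ((-1.6667)·(-1.6667) + (0.3333)·(0.3333) + (1.3333)·(1.3333) + (0.3333)·(0.3333) + (-1.6667)·(-1.6667) + (1.3333)·(1.3333)) / 5 = 9.3333/5 = 1.8667
  s[U,V] = ((-1.6667)·(-0.8333) + (0.3333)·(-1.8333) + (1.3333)·(2.1667) + (0.3333)·(3.1667) + (-1.6667)·(-0.8333) + (1.3333)·(-1.8333)) / 5 = 3.6667/5 = 0.7333
  s[V,V] = ((-0.8333)·(-0.8333) + (-1.8333)·(-1.8333) + (2.1667)·(2.1667) + (3.1667)·(3.1667) + (-0.8333)·(-0.8333) + (-1.8333)·(-1.8333)) / 5 = 22.8333/5 = 4.5667
  Sample standard deviations s_i = √(s[i,i]):
  s(U) = √(1.8667) = 1.3663
  s(V) = √(4.5667) = 2.137

Step 3 — r_{ij} = s_{ij} / (s_i · s_j):
  r[U,U] = 1 (diagonal).
  r[U,V] = 0.7333 / (1.3663 · 2.137) = 0.7333 / 2.9197 = 0.2512
  r[V,V] = 1 (diagonal).

R is symmetric with unit diagonal. Assembling:

R = [[1, 0.2512],
 [0.2512, 1]]


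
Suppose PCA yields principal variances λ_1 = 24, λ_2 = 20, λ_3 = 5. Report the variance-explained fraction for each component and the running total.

Step 1 — total variance = trace(Sigma) = Σ λ_i = 24 + 20 + 5 = 49.

Step 2 — fraction explained by component i = λ_i / Σ λ:
  PC1: 24/49 = 0.4898
  PC2: 20/49 = 0.4082
  PC3: 5/49 = 0.102

Step 3 — cumulative fraction after k components = (λ_1 + ... + λ_k) / Σ λ:
  k = 1: 24/49 = 0.4898
  k = 2: (24 + 20)/49 = 44/49 = 0.898
  k = 3: (24 + 20 + 5)/49 = 49/49 = 1

Summary (fraction, with percent):

explained: PC1 0.4898 (48.98%), PC2 0.4082 (40.82%), PC3 0.102 (10.2%);  cumulative: 0.4898, 0.898, 1


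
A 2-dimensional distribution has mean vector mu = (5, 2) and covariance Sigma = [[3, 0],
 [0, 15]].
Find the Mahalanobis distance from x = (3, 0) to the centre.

Step 1 — centre the observation: (x - mu) = (-2, -2).

Step 2 — invert Sigma. det(Sigma) = 3·15 - (0)² = 45.
  Sigma^{-1} = (1/det) · [[d, -b], [-b, a]] = [[0.3333, 0],
 [0, 0.0667]].

Step 3 — form the quadratic (x - mu)^T · Sigma^{-1} · (x - mu):
  Sigma^{-1} · (x - mu) = (-0.6667, -0.1333).
  (x - mu)^T · [Sigma^{-1} · (x - mu)] = (-2)·(-0.6667) + (-2)·(-0.1333) = 1.6.

Step 4 — take square root: d = √(1.6) ≈ 1.2649.

d(x, mu) = √(1.6) ≈ 1.2649


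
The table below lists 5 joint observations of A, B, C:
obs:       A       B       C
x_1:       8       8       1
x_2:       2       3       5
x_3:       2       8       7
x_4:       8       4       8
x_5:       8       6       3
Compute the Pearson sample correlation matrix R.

Step 1 — column means:
  mean(A) = (8 + 2 + 2 + 8 + 8) / 5 = 28/5 = 5.6
  mean(B) = (8 + 3 + 8 + 4 + 6) / 5 = 29/5 = 5.8
  mean(C) = (1 + 5 + 7 + 8 + 3) / 5 = 24/5 = 4.8

Step 2 — sample variances and covariances s[i,j] = (1/(n-1)) · Σ_k (x_{k,i} - mean_i) · (x_{k,j} - mean_j), with n-1 = 4:
  s[A,A] = ((2.4)·(2.4) + (-3.6)·(-3.6) + (-3.6)·(-3.6) + (2.4)·(2.4) + (2.4)·(2.4)) / 4 = 43.2/4 = 10.8
  s[A,B] = ((2.4)·(2.2) + (-3.6)·(-2.8) + (-3.6)·(2.2) + (2.4)·(-1.8) + (2.4)·(0.2)) / 4 = 3.6/4 = 0.9
  s[A,C] = ((2.4)·(-3.8) + (-3.6)·(0.2) + (-3.6)·(2.2) + (2.4)·(3.2) + (2.4)·(-1.8)) / 4 = -14.4/4 = -3.6
  s[B,B] = ((2.2)·(2.2) + (-2.8)·(-2.8) + (2.2)·(2.2) + (-1.8)·(-1.8) + (0.2)·(0.2)) / 4 = 20.8/4 = 5.2
  s[B,C] = ((2.2)·(-3.8) + (-2.8)·(0.2) + (2.2)·(2.2) + (-1.8)·(3.2) + (0.2)·(-1.8)) / 4 = -10.2/4 = -2.55
  s[C,C] = ((-3.8)·(-3.8) + (0.2)·(0.2) + (2.2)·(2.2) + (3.2)·(3.2) + (-1.8)·(-1.8)) / 4 = 32.8/4 = 8.2
  Sample standard deviations s_i = √(s[i,i]):
  s(A) = √(10.8) = 3.2863
  s(B) = √(5.2) = 2.2804
  s(C) = √(8.2) = 2.8636

Step 3 — r_{ij} = s_{ij} / (s_i · s_j):
  r[A,A] = 1 (diagonal).
  r[A,B] = 0.9 / (3.2863 · 2.2804) = 0.9 / 7.494 = 0.1201
  r[A,C] = -3.6 / (3.2863 · 2.8636) = -3.6 / 9.4106 = -0.3825
  r[B,B] = 1 (diagonal).
  r[B,C] = -2.55 / (2.2804 · 2.8636) = -2.55 / 6.5299 = -0.3905
  r[C,C] = 1 (diagonal).

R is symmetric with unit diagonal. Assembling:

R = [[1, 0.1201, -0.3825],
 [0.1201, 1, -0.3905],
 [-0.3825, -0.3905, 1]]


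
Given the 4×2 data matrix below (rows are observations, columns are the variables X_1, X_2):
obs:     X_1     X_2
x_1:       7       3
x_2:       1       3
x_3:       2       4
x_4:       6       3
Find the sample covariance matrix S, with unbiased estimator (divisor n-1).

Step 1 — column means:
  mean(X_1) = (7 + 1 + 2 + 6) / 4 = 16/4 = 4
  mean(X_2) = (3 + 3 + 4 + 3) / 4 = 13/4 = 3.25

Step 2 — sample covariance S[i,j] = (1/(n-1)) · Σ_k (x_{k,i} - mean_i) · (x_{k,j} - mean_j), with n-1 = 3.
  S[X_1,X_1] = ((3)·(3) + (-3)·(-3) + (-2)·(-2) + (2)·(2)) / 3 = 26/3 = 8.6667
  S[X_1,X_2] = ((3)·(-0.25) + (-3)·(-0.25) + (-2)·(0.75) + (2)·(-0.25)) / 3 = -2/3 = -0.6667
  S[X_2,X_2] = ((-0.25)·(-0.25) + (-0.25)·(-0.25) + (0.75)·(0.75) + (-0.25)·(-0.25)) / 3 = 0.75/3 = 0.25

S is symmetric (S[j,i] = S[i,j]). Assembling:

S = [[8.6667, -0.6667],
 [-0.6667, 0.25]]


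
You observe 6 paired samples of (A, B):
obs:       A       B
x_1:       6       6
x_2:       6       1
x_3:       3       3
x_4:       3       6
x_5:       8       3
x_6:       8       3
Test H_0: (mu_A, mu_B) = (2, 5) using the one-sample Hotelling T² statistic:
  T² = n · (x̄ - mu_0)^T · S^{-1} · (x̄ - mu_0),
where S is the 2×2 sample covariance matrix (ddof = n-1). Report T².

Step 1 — sample mean vector:
  mean(A) = (6 + 6 + 3 + 3 + 8 + 8) / 6 = 34/6 = 5.6667
  mean(B) = (6 + 1 + 3 + 6 + 3 + 3) / 6 = 22/6 = 3.6667
  x̄ = (5.6667, 3.6667),  deviation x̄ - mu_0 = (5.6667, 3.6667) - (2, 5) = (3.6667, -1.3333).

Step 2 — sample covariance matrix, S[i,j] = (1/(n-1)) · Σ_k (x_{k,i} - mean_i) · (x_{k,j} - mean_j), divisor n-1 = 5:
  S[A,A] = ((0.3333)·(0.3333) + (0.3333)·(0.3333) + (-2.6667)·(-2.6667) + (-2.6667)·(-2.6667) + (2.3333)·(2.3333) + (2.3333)·(2.3333)) / 5 = 25.3333/5 = 5.0667
  S[A,B] = ((0.3333)·(2.3333) + (0.3333)·(-2.6667) + (-2.6667)·(-0.6667) + (-2.6667)·(2.3333) + (2.3333)·(-0.6667) + (2.3333)·(-0.6667)) / 5 = -7.6667/5 = -1.5333
  S[B,B] = ((2.3333)·(2.3333) + (-2.6667)·(-2.6667) + (-0.6667)·(-0.6667) + (2.3333)·(2.3333) + (-0.6667)·(-0.6667) + (-0.6667)·(-0.6667)) / 5 = 19.3333/5 = 3.8667
  S = [[5.0667, -1.5333],
 [-1.5333, 3.8667]].

Step 3 — invert S. det(S) = 5.0667·3.8667 - (-1.5333)² = 17.24.
  S^{-1} = (1/det) · [[d, -b], [-b, a]] = [[0.2243, 0.0889],
 [0.0889, 0.2939]].

Step 4 — quadratic form (x̄ - mu_0)^T · S^{-1} · (x̄ - mu_0):
  S^{-1} · (x̄ - mu_0) = (0.7038, -0.0657),
  (x̄ - mu_0)^T · [...] = (3.6667)·(0.7038) + (-1.3333)·(-0.0657) = 2.6682.

Step 5 — scale by n: T² = 6 · 2.6682 = 16.0093.

T² ≈ 16.0093


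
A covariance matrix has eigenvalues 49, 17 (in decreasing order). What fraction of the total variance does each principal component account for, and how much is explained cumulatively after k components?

Step 1 — total variance = trace(Sigma) = Σ λ_i = 49 + 17 = 66.

Step 2 — fraction explained by component i = λ_i / Σ λ:
  PC1: 49/66 = 0.7424
  PC2: 17/66 = 0.2576

Step 3 — cumulative fraction after k components = (λ_1 + ... + λ_k) / Σ λ:
  k = 1: 49/66 = 0.7424
  k = 2: (49 + 17)/66 = 66/66 = 1

Summary (fraction, with percent):

explained: PC1 0.7424 (74.24%), PC2 0.2576 (25.76%);  cumulative: 0.7424, 1


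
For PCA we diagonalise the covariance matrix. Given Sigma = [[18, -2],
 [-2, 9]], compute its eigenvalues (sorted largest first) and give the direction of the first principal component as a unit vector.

Step 1 — characteristic polynomial of 2×2 Sigma:
  det(Sigma - λI) = λ² - trace · λ + det = 0.
  trace = 18 + 9 = 27, det = 18·9 - (-2)² = 158.
Step 2 — discriminant:
  Δ = trace² - 4·det = 729 - 632 = 97.
Step 3 — eigenvalues:
  λ = (trace ± √Δ)/2 = (27 ± 9.8489)/2,
  λ_1 = 18.4244,  λ_2 = 8.5756.

Step 4 — unit eigenvector for λ_1: solve (Sigma - λ_1 I)v = 0. First row:
  (18 - 18.4244)·v_x + (-2)·v_y = 0, i.e. (-0.4244)·v_x + (-2)·v_y = 0,
  so v ∝ (b, λ_1 - a) = (-2, 0.4244); multiply by -1 so the first entry is positive: u = (2, -0.4244).
  ||u|| = √((2)² + (-0.4244)²) = √(4.1801) ≈ 2.0445,
  v_1 = u/||u|| ≈ (0.9782, -0.2076) (||v_1|| = 1).

λ_1 = 18.4244,  λ_2 = 8.5756;  v_1 ≈ (0.9782, -0.2076)


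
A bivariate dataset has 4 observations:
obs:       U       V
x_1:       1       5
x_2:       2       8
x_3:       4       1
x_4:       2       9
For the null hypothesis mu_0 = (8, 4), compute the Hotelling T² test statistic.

Step 1 — sample mean vector:
  mean(U) = (1 + 2 + 4 + 2) / 4 = 9/4 = 2.25
  mean(V) = (5 + 8 + 1 + 9) / 4 = 23/4 = 5.75
  x̄ = (2.25, 5.75),  deviation x̄ - mu_0 = (2.25, 5.75) - (8, 4) = (-5.75, 1.75).

Step 2 — sample covariance matrix, S[i,j] = (1/(n-1)) · Σ_k (x_{k,i} - mean_i) · (x_{k,j} - mean_j), divisor n-1 = 3:
  S[U,U] = ((-1.25)·(-1.25) + (-0.25)·(-0.25) + (1.75)·(1.75) + (-0.25)·(-0.25)) / 3 = 4.75/3 = 1.5833
  S[U,V] = ((-1.25)·(-0.75) + (-0.25)·(2.25) + (1.75)·(-4.75) + (-0.25)·(3.25)) / 3 = -8.75/3 = -2.9167
  S[V,V] = ((-0.75)·(-0.75) + (2.25)·(2.25) + (-4.75)·(-4.75) + (3.25)·(3.25)) / 3 = 38.75/3 = 12.9167
  S = [[1.5833, -2.9167],
 [-2.9167, 12.9167]].

Step 3 — invert S. det(S) = 1.5833·12.9167 - (-2.9167)² = 11.9444.
  S^{-1} = (1/det) · [[d, -b], [-b, a]] = [[1.0814, 0.2442],
 [0.2442, 0.1326]].

Step 4 — quadratic form (x̄ - mu_0)^T · S^{-1} · (x̄ - mu_0):
  S^{-1} · (x̄ - mu_0) = (-5.7907, -1.1721),
  (x̄ - mu_0)^T · [...] = (-5.75)·(-5.7907) + (1.75)·(-1.1721) = 31.2453.

Step 5 — scale by n: T² = 4 · 31.2453 = 124.9814.

T² ≈ 124.9814


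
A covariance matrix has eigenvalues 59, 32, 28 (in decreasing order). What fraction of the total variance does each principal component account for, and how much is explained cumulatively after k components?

Step 1 — total variance = trace(Sigma) = Σ λ_i = 59 + 32 + 28 = 119.

Step 2 — fraction explained by component i = λ_i / Σ λ:
  PC1: 59/119 = 0.4958
  PC2: 32/119 = 0.2689
  PC3: 28/119 = 0.2353

Step 3 — cumulative fraction after k components = (λ_1 + ... + λ_k) / Σ λ:
  k = 1: 59/119 = 0.4958
  k = 2: (59 + 32)/119 = 91/119 = 0.7647
  k = 3: (59 + 32 + 28)/119 = 119/119 = 1

Summary (fraction, with percent):

explained: PC1 0.4958 (49.58%), PC2 0.2689 (26.89%), PC3 0.2353 (23.53%);  cumulative: 0.4958, 0.7647, 1


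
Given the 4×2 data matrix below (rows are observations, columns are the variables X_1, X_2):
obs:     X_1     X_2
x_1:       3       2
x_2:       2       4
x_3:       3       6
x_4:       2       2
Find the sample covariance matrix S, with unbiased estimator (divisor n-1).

Step 1 — column means:
  mean(X_1) = (3 + 2 + 3 + 2) / 4 = 10/4 = 2.5
  mean(X_2) = (2 + 4 + 6 + 2) / 4 = 14/4 = 3.5

Step 2 — sample covariance S[i,j] = (1/(n-1)) · Σ_k (x_{k,i} - mean_i) · (x_{k,j} - mean_j), with n-1 = 3.
  S[X_1,X_1] = ((0.5)·(0.5) + (-0.5)·(-0.5) + (0.5)·(0.5) + (-0.5)·(-0.5)) / 3 = 1/3 = 0.3333
  S[X_1,X_2] = ((0.5)·(-1.5) + (-0.5)·(0.5) + (0.5)·(2.5) + (-0.5)·(-1.5)) / 3 = 1/3 = 0.3333
  S[X_2,X_2] = ((-1.5)·(-1.5) + (0.5)·(0.5) + (2.5)·(2.5) + (-1.5)·(-1.5)) / 3 = 11/3 = 3.6667

S is symmetric (S[j,i] = S[i,j]). Assembling:

S = [[0.3333, 0.3333],
 [0.3333, 3.6667]]


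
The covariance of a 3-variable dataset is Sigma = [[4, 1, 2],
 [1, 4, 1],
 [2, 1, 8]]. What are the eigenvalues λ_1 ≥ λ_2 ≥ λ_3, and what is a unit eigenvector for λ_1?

Step 1 — characteristic polynomial p(λ) = det(λI - Sigma) = λ³ - tr·λ² + c_1·λ - det, where tr = trace, c_1 = sum of the principal 2×2 minors, det = det(Sigma):
  tr = 4 + 4 + 8 = 16,
  c_1 = (4·4 - (1)²) + (4·8 - (2)²) + (4·8 - (1)²) = 15 + 28 + 31 = 74,
  det = 4·(4·8 - (1)²) - (1)·((1)·8 - (1)·(2)) + (2)·((1)·(1) - 4·(2)) = 4·(31) - (1)·(6) + (2)·(-7) = 104.
  So p(λ) = λ³ - 16λ² + 74λ - 104.
Step 2 — look for an integer root (rational root theorem: any rational root is an integer divisor of 104). Testing λ = 4:
  p(4) = 64 - 256 + 296 - 104 = 0  ✓
  Dividing out (λ - 4): p(λ) = (λ - 4)(λ² - 12λ + 26).
Step 3 — remaining eigenvalues from the quadratic λ² - 12λ + 26 = 0:
  Δ = 12² - 4·26 = 144 - 104 = 40,  λ = (12 ± √40)/2 = (12 ± 6.3246)/2 ≈ 9.1623 or 2.8377.
  Sorted: λ_1 = 9.1623,  λ_2 = 4,  λ_3 = 2.8377  (check: sum = 16 = tr ✓).

Step 4 — unit eigenvector for λ_1 ≈ 9.1623: v spans the null space of (Sigma - λ_1 I), whose rows are
  r_1 = (-5.1623, 1, 2),  r_2 = (1, -5.1623, 1),  r_3 = (2, 1, -1.1623).
  v is orthogonal to every row, so take v ∝ r_1 × r_2 = ((1)·(1) - (2)·(-5.1623), (2)·(1) - (-5.1623)·(1), (-5.1623)·(-5.1623) - (1)·(1)) ≈ (11.3246, 7.1623, 25.6491).
  Let u = (11.3246, 7.1623, 25.6491).
  ||u|| = √((11.3246)² + (7.1623)² + (25.6491)²) = √(837.4207) ≈ 28.9382,  v_1 = u/||u|| ≈ (0.3913, 0.2475, 0.8863) (||v_1|| = 1).

λ_1 = 9.1623,  λ_2 = 4,  λ_3 = 2.8377;  v_1 ≈ (0.3913, 0.2475, 0.8863)
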